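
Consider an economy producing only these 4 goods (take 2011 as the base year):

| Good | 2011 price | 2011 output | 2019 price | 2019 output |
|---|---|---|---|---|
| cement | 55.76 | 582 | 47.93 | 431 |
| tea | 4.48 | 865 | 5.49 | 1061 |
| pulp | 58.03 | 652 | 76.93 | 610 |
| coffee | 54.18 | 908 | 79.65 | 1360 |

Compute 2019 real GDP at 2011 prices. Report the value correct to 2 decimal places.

Real GDP 2019 = Σ (p_2011 × q_2019) = 55.76·431 + 4.48·1061 + 58.03·610 + 54.18·1360 = 137868.94.

137868.94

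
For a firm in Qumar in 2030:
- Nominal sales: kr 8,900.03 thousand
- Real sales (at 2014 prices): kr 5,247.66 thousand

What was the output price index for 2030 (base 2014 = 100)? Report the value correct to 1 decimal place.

169.6

output price index = (Nominal / Real) × 100 = 8900.03 / 5247.66 × 100 = 169.60.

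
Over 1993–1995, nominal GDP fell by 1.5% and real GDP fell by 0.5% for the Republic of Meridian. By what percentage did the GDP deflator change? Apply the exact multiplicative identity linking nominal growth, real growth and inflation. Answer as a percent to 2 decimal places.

-1.01%

(1 + g_nom) = (1 + g_real)(1 + π), so π = 0.9850 / 0.9950 − 1 = -0.01005.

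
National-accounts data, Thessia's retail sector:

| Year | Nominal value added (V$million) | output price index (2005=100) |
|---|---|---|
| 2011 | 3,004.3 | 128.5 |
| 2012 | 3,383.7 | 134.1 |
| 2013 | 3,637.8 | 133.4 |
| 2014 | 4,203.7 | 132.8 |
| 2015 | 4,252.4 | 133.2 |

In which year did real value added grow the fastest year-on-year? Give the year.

2012: real = 3383.7/1.341 = 2523.27; growth vs 2011 (2337.98) = 7.93%.
2013: real = 3637.8/1.334 = 2726.99; growth vs 2012 (2523.27) = 8.07%.
2014: real = 4203.7/1.328 = 3165.44; growth vs 2013 (2726.99) = 16.08%.
2015: real = 4252.4/1.332 = 3192.49; growth vs 2014 (3165.44) = 0.85%.

2014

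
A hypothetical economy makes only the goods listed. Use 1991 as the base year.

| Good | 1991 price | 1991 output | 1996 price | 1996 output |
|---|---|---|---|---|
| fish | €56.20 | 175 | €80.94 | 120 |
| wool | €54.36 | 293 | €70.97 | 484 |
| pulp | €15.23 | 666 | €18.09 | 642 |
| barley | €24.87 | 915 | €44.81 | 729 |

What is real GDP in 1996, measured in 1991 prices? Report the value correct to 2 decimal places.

€60962.13

Real GDP 1996 = Σ (p_1991 × q_1996) = 56.20·120 + 54.36·484 + 15.23·642 + 24.87·729 = 60962.13.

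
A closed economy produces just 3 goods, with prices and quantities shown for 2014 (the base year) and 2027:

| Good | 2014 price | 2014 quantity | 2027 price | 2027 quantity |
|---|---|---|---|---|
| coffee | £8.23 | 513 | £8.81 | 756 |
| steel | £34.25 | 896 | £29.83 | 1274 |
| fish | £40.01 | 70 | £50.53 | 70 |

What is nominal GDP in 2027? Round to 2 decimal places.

£48200.88

Nominal GDP 2027 = Σ (p_2027 × q_2027) = 8.81·756 + 29.83·1274 + 50.53·70 = 48200.88.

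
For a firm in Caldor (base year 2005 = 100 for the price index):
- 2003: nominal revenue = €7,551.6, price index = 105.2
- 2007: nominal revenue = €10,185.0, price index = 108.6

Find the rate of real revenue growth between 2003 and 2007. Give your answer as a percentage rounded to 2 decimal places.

Deflate each year: 2003 → 7551.6/1.052 = 7178.33; 2007 → 10185.0/1.086 = 9378.45.
So real revenue changed by 9378.45/7178.33 − 1 = 0.3065, i.e. 30.65%.

30.65%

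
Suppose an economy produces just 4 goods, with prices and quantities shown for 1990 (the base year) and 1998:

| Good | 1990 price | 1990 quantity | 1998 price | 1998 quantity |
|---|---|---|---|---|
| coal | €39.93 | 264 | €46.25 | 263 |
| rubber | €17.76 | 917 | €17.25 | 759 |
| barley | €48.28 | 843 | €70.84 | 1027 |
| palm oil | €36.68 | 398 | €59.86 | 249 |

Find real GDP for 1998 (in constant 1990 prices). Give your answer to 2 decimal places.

€82698.31

Real GDP 1998 = Σ (p_1990 × q_1998) = 39.93·263 + 17.76·759 + 48.28·1027 + 36.68·249 = 82698.31.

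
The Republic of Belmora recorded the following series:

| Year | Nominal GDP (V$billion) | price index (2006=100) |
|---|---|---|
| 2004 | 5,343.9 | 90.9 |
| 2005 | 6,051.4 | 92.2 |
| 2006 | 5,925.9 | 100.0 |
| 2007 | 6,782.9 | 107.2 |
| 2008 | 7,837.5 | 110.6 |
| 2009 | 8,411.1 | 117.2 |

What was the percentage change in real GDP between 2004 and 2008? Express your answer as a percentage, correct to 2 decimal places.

20.54%

Real GDP 2004 = 5343.9/0.909 = 5878.88.
Real GDP 2008 = 7837.5/1.106 = 7086.35.
Change = 7086.35/5878.88 − 1 = 0.2054.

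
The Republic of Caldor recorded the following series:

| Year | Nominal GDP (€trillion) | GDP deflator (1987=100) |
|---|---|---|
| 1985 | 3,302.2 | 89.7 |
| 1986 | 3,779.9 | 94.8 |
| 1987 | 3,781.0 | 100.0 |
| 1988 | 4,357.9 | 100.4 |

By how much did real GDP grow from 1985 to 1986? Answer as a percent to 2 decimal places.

8.31%

Real GDP 1985 = 3302.2/0.897 = 3681.38.
Real GDP 1986 = 3779.9/0.948 = 3987.24.
Change = 3987.24/3681.38 − 1 = 0.0831.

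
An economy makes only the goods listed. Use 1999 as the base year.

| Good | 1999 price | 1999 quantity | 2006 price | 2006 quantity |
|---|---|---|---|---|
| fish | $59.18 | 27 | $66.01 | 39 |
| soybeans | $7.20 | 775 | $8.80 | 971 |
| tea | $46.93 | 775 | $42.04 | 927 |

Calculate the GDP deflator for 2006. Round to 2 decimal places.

Nominal GDP 2006 = 66.01·39 + 8.80·971 + 42.04·927 = 50090.27.
Real GDP 2006 (at 1999 prices) = 59.18·39 + 7.20·971 + 46.93·927 = 52803.33.
Deflator = Nominal/Real × 100 = 50090.27/52803.33 × 100 = 94.862.

94.86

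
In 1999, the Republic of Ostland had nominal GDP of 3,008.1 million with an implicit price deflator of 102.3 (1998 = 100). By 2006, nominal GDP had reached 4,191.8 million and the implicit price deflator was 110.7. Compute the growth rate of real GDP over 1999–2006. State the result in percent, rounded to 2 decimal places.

Deflate each year: 1999 → 3008.1/1.023 = 2940.47; 2006 → 4191.8/1.107 = 3786.63.
So real GDP changed by 3786.63/2940.47 − 1 = 0.2878, i.e. 28.78%.

28.78%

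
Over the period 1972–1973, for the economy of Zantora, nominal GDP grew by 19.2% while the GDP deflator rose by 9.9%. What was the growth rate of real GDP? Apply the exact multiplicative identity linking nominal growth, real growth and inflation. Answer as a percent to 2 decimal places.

8.46%

(1 + g_nom) = (1 + g_real)(1 + π), so g_real = 1.1920 / 1.0990 − 1 = 0.08462.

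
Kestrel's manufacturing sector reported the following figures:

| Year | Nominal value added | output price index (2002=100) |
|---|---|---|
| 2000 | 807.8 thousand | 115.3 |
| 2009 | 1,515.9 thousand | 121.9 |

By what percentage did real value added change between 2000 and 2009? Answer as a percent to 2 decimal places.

Deflate each year: 2000 → 807.8/1.153 = 700.61; 2009 → 1515.9/1.219 = 1243.56.
So real value added changed by 1243.56/700.61 − 1 = 0.7750, i.e. 77.50%.

77.50%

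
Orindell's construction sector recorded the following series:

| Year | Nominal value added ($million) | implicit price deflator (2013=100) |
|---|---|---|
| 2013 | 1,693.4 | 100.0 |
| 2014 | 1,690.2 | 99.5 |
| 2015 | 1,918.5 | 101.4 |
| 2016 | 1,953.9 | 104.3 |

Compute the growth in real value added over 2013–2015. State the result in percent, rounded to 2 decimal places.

Real value added 2013 = 1693.4/1.000 = 1693.40.
Real value added 2015 = 1918.5/1.014 = 1892.01.
Change = 1892.01/1693.40 − 1 = 0.1173.

11.73%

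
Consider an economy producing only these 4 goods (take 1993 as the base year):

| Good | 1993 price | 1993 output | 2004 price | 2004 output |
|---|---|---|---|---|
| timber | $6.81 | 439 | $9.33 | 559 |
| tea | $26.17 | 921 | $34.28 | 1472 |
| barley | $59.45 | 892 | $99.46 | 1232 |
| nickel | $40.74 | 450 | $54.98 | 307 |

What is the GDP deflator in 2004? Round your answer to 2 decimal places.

Nominal GDP 2004 = 9.33·559 + 34.28·1472 + 99.46·1232 + 54.98·307 = 195089.21.
Real GDP 2004 (at 1993 prices) = 6.81·559 + 26.17·1472 + 59.45·1232 + 40.74·307 = 128078.61.
Deflator = Nominal/Real × 100 = 195089.21/128078.61 × 100 = 152.320.

152.32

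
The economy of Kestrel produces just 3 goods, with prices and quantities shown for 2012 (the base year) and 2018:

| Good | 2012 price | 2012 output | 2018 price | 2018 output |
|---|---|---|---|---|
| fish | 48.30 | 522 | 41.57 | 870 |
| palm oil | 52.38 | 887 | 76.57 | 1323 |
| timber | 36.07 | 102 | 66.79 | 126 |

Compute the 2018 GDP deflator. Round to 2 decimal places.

Nominal GDP 2018 = 41.57·870 + 76.57·1323 + 66.79·126 = 145883.55.
Real GDP 2018 (at 2012 prices) = 48.30·870 + 52.38·1323 + 36.07·126 = 115864.56.
Deflator = Nominal/Real × 100 = 145883.55/115864.56 × 100 = 125.909.

125.91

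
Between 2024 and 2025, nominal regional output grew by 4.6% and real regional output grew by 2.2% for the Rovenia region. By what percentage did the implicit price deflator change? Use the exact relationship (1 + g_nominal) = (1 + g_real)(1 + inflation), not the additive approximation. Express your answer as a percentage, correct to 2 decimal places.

(1 + g_nom) = (1 + g_real)(1 + π), so π = 1.0460 / 1.0220 − 1 = 0.02348.

2.35%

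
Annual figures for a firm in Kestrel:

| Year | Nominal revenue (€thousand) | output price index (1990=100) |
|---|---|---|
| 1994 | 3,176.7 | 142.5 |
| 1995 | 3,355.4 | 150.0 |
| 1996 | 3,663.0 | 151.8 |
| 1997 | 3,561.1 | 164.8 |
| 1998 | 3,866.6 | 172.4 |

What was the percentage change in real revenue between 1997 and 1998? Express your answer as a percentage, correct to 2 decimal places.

3.79%

Real revenue 1997 = 3561.1/1.648 = 2160.86.
Real revenue 1998 = 3866.6/1.724 = 2242.81.
Change = 2242.81/2160.86 − 1 = 0.0379.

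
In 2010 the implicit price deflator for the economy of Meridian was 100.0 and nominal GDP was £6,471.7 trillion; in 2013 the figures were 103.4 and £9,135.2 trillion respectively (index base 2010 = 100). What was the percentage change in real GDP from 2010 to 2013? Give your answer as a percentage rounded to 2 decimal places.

36.51%

Real GDP 2010 = 6471.7 / 1.000 = 6471.70.
Real GDP 2013 = 9135.2 / 1.034 = 8834.82.
Real growth = 8834.82 / 6471.70 − 1 = 0.3651.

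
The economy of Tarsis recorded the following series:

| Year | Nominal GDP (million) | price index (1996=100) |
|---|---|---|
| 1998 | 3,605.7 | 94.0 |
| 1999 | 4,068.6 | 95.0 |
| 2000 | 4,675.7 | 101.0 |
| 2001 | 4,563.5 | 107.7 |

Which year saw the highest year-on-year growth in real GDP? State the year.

1999

1999: real = 4068.6/0.950 = 4282.74; growth vs 1998 (3835.85) = 11.65%.
2000: real = 4675.7/1.010 = 4629.41; growth vs 1999 (4282.74) = 8.09%.
2001: real = 4563.5/1.077 = 4237.23; growth vs 2000 (4629.41) = -8.47%.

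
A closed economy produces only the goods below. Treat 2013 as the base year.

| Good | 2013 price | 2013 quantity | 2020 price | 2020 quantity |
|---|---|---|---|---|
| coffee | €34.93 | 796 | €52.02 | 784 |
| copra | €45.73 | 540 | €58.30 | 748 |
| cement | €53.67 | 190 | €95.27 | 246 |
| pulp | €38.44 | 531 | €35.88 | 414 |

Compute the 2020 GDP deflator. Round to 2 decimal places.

Nominal GDP 2020 = 52.02·784 + 58.30·748 + 95.27·246 + 35.88·414 = 122682.82.
Real GDP 2020 (at 2013 prices) = 34.93·784 + 45.73·748 + 53.67·246 + 38.44·414 = 90708.14.
Deflator = Nominal/Real × 100 = 122682.82/90708.14 × 100 = 135.250.

135.25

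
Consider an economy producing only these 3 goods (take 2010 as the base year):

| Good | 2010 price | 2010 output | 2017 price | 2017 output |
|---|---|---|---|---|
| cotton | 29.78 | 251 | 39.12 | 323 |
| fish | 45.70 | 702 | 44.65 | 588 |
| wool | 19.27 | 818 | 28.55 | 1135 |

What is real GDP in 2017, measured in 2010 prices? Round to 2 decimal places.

Real GDP 2017 = Σ (p_2010 × q_2017) = 29.78·323 + 45.70·588 + 19.27·1135 = 58361.99.

58361.99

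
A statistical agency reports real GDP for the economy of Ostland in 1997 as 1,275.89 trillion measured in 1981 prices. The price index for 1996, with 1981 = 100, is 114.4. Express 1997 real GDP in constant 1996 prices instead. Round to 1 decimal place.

Real GDP in 1996 prices = Real GDP in 1981 prices × (P_1996/P_1981) = 1275.89 × 1.144 = 1459.62.

1,459.6 trillion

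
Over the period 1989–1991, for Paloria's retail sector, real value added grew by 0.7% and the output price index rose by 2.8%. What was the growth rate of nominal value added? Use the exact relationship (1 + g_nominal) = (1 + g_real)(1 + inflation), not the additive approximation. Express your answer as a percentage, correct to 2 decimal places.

3.52%

(1 + g_nom) = (1 + g_real)(1 + π) = 1.0070 × 1.0280 = 1.03520.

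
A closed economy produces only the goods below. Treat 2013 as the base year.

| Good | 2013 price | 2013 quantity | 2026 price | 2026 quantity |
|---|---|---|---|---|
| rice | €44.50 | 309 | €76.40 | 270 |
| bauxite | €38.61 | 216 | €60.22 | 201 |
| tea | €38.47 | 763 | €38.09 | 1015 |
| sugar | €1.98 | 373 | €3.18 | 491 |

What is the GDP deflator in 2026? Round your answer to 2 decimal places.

Nominal GDP 2026 = 76.40·270 + 60.22·201 + 38.09·1015 + 3.18·491 = 72954.95.
Real GDP 2026 (at 2013 prices) = 44.50·270 + 38.61·201 + 38.47·1015 + 1.98·491 = 59794.84.
Deflator = Nominal/Real × 100 = 72954.95/59794.84 × 100 = 122.009.

122.01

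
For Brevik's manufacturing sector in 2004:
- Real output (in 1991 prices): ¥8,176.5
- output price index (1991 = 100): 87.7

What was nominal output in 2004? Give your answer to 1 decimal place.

Nominal output = Real × (output price index/100) = 8176.5 × 0.877 = 7170.79.

¥7,170.8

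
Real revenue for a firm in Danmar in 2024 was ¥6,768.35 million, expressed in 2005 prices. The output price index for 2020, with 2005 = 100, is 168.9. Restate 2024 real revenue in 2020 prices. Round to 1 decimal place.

¥11,431.7 million

Real revenue in 2020 prices = Real revenue in 2005 prices × (P_2020/P_2005) = 6768.35 × 1.689 = 11431.74.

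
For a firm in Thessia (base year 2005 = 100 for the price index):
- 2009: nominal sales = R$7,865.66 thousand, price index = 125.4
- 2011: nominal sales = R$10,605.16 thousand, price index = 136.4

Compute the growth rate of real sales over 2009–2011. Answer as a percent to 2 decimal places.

23.96%

Deflate each year: 2009 → 7865.66/1.254 = 6272.46; 2011 → 10605.16/1.364 = 7775.04.
So real sales changed by 7775.04/6272.46 − 1 = 0.2396, i.e. 23.96%.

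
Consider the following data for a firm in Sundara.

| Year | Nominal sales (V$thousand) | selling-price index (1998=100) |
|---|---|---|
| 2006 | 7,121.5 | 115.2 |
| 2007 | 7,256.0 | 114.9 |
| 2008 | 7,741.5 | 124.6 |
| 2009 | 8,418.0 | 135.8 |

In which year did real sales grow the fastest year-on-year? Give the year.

2007

2007: real = 7256.0/1.149 = 6315.06; growth vs 2006 (6181.86) = 2.15%.
2008: real = 7741.5/1.246 = 6213.08; growth vs 2007 (6315.06) = -1.61%.
2009: real = 8418.0/1.358 = 6198.82; growth vs 2008 (6213.08) = -0.23%.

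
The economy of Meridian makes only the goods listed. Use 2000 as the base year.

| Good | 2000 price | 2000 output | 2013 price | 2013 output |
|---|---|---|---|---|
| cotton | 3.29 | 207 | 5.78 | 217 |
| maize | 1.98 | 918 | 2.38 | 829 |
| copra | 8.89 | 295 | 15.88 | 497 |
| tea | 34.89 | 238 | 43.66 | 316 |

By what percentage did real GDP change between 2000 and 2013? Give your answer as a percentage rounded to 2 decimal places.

Real GDP 2000 = Nominal GDP 2000 = 3.29·207 + 1.98·918 + 8.89·295 + 34.89·238 = 13425.04.
Real GDP 2013 (at 2000 prices) = 3.29·217 + 1.98·829 + 8.89·497 + 34.89·316 = 17798.92.
Real growth = 17798.92/13425.04 − 1 = 0.3258.

32.58%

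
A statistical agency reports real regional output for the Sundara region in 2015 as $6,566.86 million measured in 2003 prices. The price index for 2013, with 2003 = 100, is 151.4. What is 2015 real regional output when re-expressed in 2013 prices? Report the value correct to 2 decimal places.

Real regional output in 2013 prices = Real regional output in 2003 prices × (P_2013/P_2003) = 6566.86 × 1.514 = 9942.23.

$9,942.23 million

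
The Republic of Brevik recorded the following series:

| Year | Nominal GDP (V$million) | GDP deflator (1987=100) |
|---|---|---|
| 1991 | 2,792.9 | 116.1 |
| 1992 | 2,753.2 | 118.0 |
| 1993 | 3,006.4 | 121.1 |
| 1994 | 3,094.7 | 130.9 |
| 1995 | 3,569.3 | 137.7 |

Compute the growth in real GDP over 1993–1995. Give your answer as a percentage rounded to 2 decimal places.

4.41%

Real GDP 1993 = 3006.4/1.211 = 2482.58.
Real GDP 1995 = 3569.3/1.377 = 2592.08.
Change = 2592.08/2482.58 − 1 = 0.0441.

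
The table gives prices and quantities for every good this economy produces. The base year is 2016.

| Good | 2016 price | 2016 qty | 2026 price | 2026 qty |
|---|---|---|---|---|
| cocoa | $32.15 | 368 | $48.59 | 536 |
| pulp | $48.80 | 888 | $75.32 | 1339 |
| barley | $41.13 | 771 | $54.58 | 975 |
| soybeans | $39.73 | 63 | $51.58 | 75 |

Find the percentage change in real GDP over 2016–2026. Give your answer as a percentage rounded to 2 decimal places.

Real GDP 2016 = Nominal GDP 2016 = 32.15·368 + 48.80·888 + 41.13·771 + 39.73·63 = 89379.82.
Real GDP 2026 (at 2016 prices) = 32.15·536 + 48.80·1339 + 41.13·975 + 39.73·75 = 125657.10.
Real growth = 125657.10/89379.82 − 1 = 0.4059.

40.59%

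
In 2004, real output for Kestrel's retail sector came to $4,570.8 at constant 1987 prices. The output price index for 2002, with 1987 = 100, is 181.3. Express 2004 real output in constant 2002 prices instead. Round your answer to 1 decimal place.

$8,286.9

Real output in 2002 prices = Real output in 1987 prices × (P_2002/P_1987) = 4570.8 × 1.813 = 8286.86.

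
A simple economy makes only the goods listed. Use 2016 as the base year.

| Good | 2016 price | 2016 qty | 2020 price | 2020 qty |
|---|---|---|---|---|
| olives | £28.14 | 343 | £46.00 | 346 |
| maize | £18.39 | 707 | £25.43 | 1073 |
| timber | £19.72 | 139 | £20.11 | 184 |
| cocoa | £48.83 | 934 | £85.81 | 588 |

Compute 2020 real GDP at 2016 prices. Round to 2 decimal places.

Real GDP 2020 = Σ (p_2016 × q_2020) = 28.14·346 + 18.39·1073 + 19.72·184 + 48.83·588 = 61809.43.

£61809.43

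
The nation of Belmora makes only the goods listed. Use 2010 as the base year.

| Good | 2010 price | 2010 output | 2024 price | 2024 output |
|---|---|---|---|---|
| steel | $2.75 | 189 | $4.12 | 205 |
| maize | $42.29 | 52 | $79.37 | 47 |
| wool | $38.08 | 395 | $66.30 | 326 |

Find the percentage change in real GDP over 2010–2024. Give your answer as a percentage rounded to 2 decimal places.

Real GDP 2010 = Nominal GDP 2010 = 2.75·189 + 42.29·52 + 38.08·395 = 17760.43.
Real GDP 2024 (at 2010 prices) = 2.75·205 + 42.29·47 + 38.08·326 = 14965.46.
Real growth = 14965.46/17760.43 − 1 = -0.1574.

-15.74%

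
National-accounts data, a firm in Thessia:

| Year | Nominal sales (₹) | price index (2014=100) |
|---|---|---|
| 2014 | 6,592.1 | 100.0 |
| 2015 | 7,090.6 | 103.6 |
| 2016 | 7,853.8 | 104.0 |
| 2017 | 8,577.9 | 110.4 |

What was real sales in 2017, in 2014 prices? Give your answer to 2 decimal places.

Real sales 2017 = 8577.9 / 1.104 = 7769.84.

₹7,769.84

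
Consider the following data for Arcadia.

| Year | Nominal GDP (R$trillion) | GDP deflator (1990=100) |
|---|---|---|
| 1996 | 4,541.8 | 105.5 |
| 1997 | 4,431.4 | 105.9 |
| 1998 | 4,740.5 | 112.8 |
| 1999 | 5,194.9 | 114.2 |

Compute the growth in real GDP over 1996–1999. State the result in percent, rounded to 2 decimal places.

Real GDP 1996 = 4541.8/1.055 = 4305.02.
Real GDP 1999 = 5194.9/1.142 = 4548.95.
Change = 4548.95/4305.02 − 1 = 0.0567.

5.67%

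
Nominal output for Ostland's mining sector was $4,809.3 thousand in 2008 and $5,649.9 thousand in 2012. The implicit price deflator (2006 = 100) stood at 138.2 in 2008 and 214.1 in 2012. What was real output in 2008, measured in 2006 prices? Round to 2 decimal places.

$3,479.96 thousand

Real output = Nominal / (implicit price deflator/100) = 4809.3 / 1.382 = 3479.96.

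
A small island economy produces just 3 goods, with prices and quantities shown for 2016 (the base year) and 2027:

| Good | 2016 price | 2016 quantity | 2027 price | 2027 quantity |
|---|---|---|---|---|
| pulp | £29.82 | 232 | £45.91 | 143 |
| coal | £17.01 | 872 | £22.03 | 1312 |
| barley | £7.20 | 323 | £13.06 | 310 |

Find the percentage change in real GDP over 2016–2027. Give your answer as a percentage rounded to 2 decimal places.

Real GDP 2016 = Nominal GDP 2016 = 29.82·232 + 17.01·872 + 7.20·323 = 24076.56.
Real GDP 2027 (at 2016 prices) = 29.82·143 + 17.01·1312 + 7.20·310 = 28813.38.
Real growth = 28813.38/24076.56 − 1 = 0.1967.

19.67%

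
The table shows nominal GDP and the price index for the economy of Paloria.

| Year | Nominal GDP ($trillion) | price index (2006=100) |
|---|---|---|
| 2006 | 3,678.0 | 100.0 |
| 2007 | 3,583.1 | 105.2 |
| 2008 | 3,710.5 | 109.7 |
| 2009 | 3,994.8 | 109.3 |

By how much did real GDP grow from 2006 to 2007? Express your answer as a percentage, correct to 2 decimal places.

Real GDP 2006 = 3678.0/1.000 = 3678.00.
Real GDP 2007 = 3583.1/1.052 = 3405.99.
Change = 3405.99/3678.00 − 1 = -0.0740.

-7.40%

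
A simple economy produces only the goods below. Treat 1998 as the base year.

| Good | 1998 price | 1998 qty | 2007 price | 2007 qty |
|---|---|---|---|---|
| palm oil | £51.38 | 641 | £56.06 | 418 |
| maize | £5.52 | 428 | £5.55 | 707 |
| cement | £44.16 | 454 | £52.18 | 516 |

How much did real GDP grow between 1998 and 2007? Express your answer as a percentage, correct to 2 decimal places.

Real GDP 1998 = Nominal GDP 1998 = 51.38·641 + 5.52·428 + 44.16·454 = 55345.78.
Real GDP 2007 (at 1998 prices) = 51.38·418 + 5.52·707 + 44.16·516 = 48166.04.
Real growth = 48166.04/55345.78 − 1 = -0.1297.

-12.97%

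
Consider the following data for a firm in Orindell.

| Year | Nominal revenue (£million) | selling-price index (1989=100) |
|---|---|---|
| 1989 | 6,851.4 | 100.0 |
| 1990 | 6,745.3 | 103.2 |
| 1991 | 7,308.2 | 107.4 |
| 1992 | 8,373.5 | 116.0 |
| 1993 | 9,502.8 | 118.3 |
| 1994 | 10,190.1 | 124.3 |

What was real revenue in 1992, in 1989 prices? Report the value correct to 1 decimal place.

£7,218.5 million

Real revenue 1992 = 8373.5 / 1.160 = 7218.53.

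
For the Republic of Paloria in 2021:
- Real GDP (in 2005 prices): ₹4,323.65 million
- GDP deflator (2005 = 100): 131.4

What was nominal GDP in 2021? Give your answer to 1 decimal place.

Nominal GDP = Real × (GDP deflator/100) = 4323.65 × 1.314 = 5681.28.

₹5,681.3 million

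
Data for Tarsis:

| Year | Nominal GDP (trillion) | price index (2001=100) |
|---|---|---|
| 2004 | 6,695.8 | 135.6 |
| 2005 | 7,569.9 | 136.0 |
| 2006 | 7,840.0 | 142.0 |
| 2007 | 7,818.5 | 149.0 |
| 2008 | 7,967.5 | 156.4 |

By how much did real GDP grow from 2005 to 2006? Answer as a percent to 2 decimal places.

Real GDP 2005 = 7569.9/1.360 = 5566.10.
Real GDP 2006 = 7840.0/1.420 = 5521.13.
Change = 5521.13/5566.10 − 1 = -0.0081.

-0.81%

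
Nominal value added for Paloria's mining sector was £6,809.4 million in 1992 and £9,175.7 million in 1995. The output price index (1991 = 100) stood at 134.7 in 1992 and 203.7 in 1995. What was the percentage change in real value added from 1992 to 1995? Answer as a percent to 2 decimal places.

-10.89%

Deflate each year: 1992 → 6809.4/1.347 = 5055.23; 1995 → 9175.7/2.037 = 4504.52.
So real value added changed by 4504.52/5055.23 − 1 = -0.1089, i.e. -10.89%.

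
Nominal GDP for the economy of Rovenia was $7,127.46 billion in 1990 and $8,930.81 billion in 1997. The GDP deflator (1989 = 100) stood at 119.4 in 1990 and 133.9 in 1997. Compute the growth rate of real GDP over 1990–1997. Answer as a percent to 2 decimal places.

11.73%

Real GDP 1990 = 7127.46 / 1.194 = 5969.40.
Real GDP 1997 = 8930.81 / 1.339 = 6669.76.
Real growth = 6669.76 / 5969.40 − 1 = 0.1173.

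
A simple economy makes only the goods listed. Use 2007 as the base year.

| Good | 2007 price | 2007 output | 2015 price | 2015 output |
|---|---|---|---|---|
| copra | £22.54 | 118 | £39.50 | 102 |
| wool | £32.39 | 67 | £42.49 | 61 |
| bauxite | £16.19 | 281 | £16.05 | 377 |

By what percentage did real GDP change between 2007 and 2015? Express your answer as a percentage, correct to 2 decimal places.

10.65%

Real GDP 2007 = Nominal GDP 2007 = 22.54·118 + 32.39·67 + 16.19·281 = 9379.24.
Real GDP 2015 (at 2007 prices) = 22.54·102 + 32.39·61 + 16.19·377 = 10378.50.
Real growth = 10378.50/9379.24 − 1 = 0.1065.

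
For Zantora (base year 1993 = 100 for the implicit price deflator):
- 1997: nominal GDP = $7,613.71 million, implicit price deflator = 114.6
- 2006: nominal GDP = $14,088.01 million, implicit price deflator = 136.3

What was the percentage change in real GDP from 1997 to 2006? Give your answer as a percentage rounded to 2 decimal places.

Deflate each year: 1997 → 7613.71/1.146 = 6643.73; 2006 → 14088.01/1.363 = 10336.03.
So real GDP changed by 10336.03/6643.73 − 1 = 0.5558, i.e. 55.58%.

55.58%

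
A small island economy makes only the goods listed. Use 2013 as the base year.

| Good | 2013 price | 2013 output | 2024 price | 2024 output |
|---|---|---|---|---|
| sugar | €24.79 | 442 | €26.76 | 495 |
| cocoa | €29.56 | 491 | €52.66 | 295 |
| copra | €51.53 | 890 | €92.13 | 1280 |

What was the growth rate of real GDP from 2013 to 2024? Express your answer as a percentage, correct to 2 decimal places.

21.89%

Real GDP 2013 = Nominal GDP 2013 = 24.79·442 + 29.56·491 + 51.53·890 = 71332.84.
Real GDP 2024 (at 2013 prices) = 24.79·495 + 29.56·295 + 51.53·1280 = 86949.65.
Real growth = 86949.65/71332.84 − 1 = 0.2189.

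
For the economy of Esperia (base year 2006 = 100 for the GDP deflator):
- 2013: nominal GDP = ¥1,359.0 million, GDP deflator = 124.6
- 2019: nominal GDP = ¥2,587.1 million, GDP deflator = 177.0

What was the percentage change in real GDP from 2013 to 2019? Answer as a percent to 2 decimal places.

34.01%

Deflate each year: 2013 → 1359.0/1.246 = 1090.69; 2019 → 2587.1/1.770 = 1461.64.
So real GDP changed by 1461.64/1090.69 − 1 = 0.3401, i.e. 34.01%.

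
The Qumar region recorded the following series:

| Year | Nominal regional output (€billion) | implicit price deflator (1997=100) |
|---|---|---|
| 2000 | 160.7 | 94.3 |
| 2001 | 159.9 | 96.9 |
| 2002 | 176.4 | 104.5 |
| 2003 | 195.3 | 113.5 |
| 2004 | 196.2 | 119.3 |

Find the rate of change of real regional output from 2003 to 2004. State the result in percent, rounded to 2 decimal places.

-4.42%

Real regional output 2003 = 195.3/1.135 = 172.07.
Real regional output 2004 = 196.2/1.193 = 164.46.
Change = 164.46/172.07 − 1 = -0.0442.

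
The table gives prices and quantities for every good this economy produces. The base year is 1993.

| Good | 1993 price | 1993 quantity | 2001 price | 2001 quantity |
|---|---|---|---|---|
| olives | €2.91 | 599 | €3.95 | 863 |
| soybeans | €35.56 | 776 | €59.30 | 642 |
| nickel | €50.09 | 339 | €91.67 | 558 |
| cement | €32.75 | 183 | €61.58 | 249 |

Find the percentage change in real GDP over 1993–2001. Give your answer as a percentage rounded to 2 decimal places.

Real GDP 1993 = Nominal GDP 1993 = 2.91·599 + 35.56·776 + 50.09·339 + 32.75·183 = 52311.41.
Real GDP 2001 (at 1993 prices) = 2.91·863 + 35.56·642 + 50.09·558 + 32.75·249 = 61445.82.
Real growth = 61445.82/52311.41 − 1 = 0.1746.

17.46%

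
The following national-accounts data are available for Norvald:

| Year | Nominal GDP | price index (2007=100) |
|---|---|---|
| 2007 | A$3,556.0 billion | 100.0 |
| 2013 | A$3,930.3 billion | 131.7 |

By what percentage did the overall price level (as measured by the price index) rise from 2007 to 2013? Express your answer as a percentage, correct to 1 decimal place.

31.7%

Price-level change = 131.7 / 100.0 − 1 = 0.3170.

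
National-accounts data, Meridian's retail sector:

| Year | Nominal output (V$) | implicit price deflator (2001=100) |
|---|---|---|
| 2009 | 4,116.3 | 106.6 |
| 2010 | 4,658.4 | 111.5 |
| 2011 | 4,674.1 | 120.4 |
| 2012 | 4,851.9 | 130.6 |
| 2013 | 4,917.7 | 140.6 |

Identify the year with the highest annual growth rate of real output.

2010: real = 4658.4/1.115 = 4177.94; growth vs 2009 (3861.44) = 8.20%.
2011: real = 4674.1/1.204 = 3882.14; growth vs 2010 (4177.94) = -7.08%.
2012: real = 4851.9/1.306 = 3715.08; growth vs 2011 (3882.14) = -4.30%.
2013: real = 4917.7/1.406 = 3497.65; growth vs 2012 (3715.08) = -5.85%.

2010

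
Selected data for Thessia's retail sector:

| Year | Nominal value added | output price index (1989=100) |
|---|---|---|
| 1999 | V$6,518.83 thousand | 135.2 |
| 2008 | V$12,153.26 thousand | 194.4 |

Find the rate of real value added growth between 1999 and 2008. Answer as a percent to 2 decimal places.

29.66%

Real value added 1999 = 6518.83 / 1.352 = 4821.62.
Real value added 2008 = 12153.26 / 1.944 = 6251.68.
Real growth = 6251.68 / 4821.62 − 1 = 0.2966.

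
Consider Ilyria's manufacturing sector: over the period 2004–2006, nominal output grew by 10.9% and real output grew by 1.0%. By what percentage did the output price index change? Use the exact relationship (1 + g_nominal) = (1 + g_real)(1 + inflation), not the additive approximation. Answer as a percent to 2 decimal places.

(1 + g_nom) = (1 + g_real)(1 + π), so π = 1.1090 / 1.0100 − 1 = 0.09802.

9.80%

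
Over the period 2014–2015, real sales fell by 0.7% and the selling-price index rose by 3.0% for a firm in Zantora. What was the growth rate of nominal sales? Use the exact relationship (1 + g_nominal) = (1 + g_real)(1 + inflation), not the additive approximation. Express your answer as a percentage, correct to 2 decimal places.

2.28%

(1 + g_nom) = (1 + g_real)(1 + π) = 0.9930 × 1.0300 = 1.02279.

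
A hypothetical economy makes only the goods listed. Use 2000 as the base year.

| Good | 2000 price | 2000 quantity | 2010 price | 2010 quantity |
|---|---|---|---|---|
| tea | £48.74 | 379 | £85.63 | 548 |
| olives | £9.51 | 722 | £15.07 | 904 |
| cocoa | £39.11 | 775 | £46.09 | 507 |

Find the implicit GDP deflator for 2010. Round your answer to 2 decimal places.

152.20

Nominal GDP 2010 = 85.63·548 + 15.07·904 + 46.09·507 = 83916.15.
Real GDP 2010 (at 2000 prices) = 48.74·548 + 9.51·904 + 39.11·507 = 55135.33.
Deflator = Nominal/Real × 100 = 83916.15/55135.33 × 100 = 152.200.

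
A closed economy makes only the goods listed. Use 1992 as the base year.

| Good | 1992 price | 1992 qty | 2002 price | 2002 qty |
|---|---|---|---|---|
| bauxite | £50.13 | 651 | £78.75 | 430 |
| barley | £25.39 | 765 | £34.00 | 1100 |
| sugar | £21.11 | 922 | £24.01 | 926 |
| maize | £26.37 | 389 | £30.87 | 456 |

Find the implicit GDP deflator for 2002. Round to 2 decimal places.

132.71

Nominal GDP 2002 = 78.75·430 + 34.00·1100 + 24.01·926 + 30.87·456 = 107572.48.
Real GDP 2002 (at 1992 prices) = 50.13·430 + 25.39·1100 + 21.11·926 + 26.37·456 = 81057.48.
Deflator = Nominal/Real × 100 = 107572.48/81057.48 × 100 = 132.711.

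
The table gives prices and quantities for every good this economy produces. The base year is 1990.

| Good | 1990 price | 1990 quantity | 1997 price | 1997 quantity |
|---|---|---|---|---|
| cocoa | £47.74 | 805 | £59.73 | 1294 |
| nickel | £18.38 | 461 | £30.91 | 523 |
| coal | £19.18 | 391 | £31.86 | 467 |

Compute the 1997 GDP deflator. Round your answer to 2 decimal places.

134.84

Nominal GDP 1997 = 59.73·1294 + 30.91·523 + 31.86·467 = 108335.17.
Real GDP 1997 (at 1990 prices) = 47.74·1294 + 18.38·523 + 19.18·467 = 80345.36.
Deflator = Nominal/Real × 100 = 108335.17/80345.36 × 100 = 134.837.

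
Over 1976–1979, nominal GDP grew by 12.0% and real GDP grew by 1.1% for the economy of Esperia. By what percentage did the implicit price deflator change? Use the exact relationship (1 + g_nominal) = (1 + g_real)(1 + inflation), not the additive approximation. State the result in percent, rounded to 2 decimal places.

10.78%

(1 + g_nom) = (1 + g_real)(1 + π), so π = 1.1200 / 1.0110 − 1 = 0.10781.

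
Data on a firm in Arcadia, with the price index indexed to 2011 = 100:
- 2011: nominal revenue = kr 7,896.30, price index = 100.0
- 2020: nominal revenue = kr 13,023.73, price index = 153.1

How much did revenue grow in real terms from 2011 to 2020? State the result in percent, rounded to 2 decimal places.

7.73%

Real revenue 2011 = 7896.30 / 1.000 = 7896.30.
Real revenue 2020 = 13023.73 / 1.531 = 8506.68.
Real growth = 8506.68 / 7896.30 − 1 = 0.0773.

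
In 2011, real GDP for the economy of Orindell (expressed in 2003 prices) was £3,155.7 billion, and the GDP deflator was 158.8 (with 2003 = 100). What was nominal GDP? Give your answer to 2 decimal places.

£5,011.25 billion

Nominal GDP = Real × (GDP deflator/100) = 3155.7 × 1.588 = 5011.25.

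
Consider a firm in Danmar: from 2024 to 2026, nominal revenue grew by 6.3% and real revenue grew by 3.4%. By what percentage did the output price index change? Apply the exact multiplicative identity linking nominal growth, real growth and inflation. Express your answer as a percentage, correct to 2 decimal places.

2.80%

(1 + g_nom) = (1 + g_real)(1 + π), so π = 1.0630 / 1.0340 − 1 = 0.02805.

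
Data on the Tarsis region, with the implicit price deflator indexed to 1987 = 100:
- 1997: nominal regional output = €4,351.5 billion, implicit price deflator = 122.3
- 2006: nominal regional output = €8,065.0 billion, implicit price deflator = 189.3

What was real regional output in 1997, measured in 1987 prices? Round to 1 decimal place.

€3,558.1 billion

Real regional output = Nominal / (implicit price deflator/100) = 4351.5 / 1.223 = 3558.05.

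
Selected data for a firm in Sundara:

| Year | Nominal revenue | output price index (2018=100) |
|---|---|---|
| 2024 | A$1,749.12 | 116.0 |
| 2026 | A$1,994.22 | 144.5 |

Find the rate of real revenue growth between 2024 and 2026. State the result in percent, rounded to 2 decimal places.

Real revenue 2024 = 1749.12 / 1.160 = 1507.86.
Real revenue 2026 = 1994.22 / 1.445 = 1380.08.
Real growth = 1380.08 / 1507.86 − 1 = -0.0847.

-8.47%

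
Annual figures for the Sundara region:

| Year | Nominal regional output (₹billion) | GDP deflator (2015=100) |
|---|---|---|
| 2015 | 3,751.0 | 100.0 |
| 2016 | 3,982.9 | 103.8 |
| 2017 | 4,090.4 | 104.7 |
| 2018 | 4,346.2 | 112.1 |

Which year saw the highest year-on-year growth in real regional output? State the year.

2016

2016: real = 3982.9/1.038 = 3837.09; growth vs 2015 (3751.00) = 2.30%.
2017: real = 4090.4/1.047 = 3906.78; growth vs 2016 (3837.09) = 1.82%.
2018: real = 4346.2/1.121 = 3877.07; growth vs 2017 (3906.78) = -0.76%.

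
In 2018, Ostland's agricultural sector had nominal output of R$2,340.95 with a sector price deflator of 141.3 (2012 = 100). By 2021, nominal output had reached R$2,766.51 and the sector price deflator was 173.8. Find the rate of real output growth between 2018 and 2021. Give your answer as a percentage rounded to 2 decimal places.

Real output 2018 = 2340.95 / 1.413 = 1656.72.
Real output 2021 = 2766.51 / 1.738 = 1591.78.
Real growth = 1591.78 / 1656.72 − 1 = -0.0392.

-3.92%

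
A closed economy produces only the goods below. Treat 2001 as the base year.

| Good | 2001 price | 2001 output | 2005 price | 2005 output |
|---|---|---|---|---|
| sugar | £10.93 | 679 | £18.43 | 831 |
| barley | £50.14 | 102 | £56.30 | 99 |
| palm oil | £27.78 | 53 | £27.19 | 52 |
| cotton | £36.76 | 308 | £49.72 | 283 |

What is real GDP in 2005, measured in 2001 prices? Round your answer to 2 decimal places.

Real GDP 2005 = Σ (p_2001 × q_2005) = 10.93·831 + 50.14·99 + 27.78·52 + 36.76·283 = 25894.33.

£25894.33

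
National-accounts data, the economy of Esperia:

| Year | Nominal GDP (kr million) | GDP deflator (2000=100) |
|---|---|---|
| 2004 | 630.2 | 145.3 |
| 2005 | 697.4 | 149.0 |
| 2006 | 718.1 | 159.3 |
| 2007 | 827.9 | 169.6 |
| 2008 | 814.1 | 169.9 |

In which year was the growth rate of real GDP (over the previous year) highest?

2007

2005: real = 697.4/1.490 = 468.05; growth vs 2004 (433.72) = 7.92%.
2006: real = 718.1/1.593 = 450.78; growth vs 2005 (468.05) = -3.69%.
2007: real = 827.9/1.696 = 488.15; growth vs 2006 (450.78) = 8.29%.
2008: real = 814.1/1.699 = 479.16; growth vs 2007 (488.15) = -1.84%.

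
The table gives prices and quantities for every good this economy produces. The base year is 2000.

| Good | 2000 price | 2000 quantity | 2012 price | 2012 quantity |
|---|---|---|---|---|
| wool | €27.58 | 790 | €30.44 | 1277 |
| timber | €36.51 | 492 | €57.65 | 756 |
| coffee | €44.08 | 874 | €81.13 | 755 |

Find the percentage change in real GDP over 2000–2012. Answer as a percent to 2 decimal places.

22.77%

Real GDP 2000 = Nominal GDP 2000 = 27.58·790 + 36.51·492 + 44.08·874 = 78277.04.
Real GDP 2012 (at 2000 prices) = 27.58·1277 + 36.51·756 + 44.08·755 = 96101.62.
Real growth = 96101.62/78277.04 − 1 = 0.2277.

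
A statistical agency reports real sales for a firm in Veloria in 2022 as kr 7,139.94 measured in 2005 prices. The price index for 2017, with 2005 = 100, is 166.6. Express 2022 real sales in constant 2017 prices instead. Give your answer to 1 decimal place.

kr 11,895.1

Real sales in 2017 prices = Real sales in 2005 prices × (P_2017/P_2005) = 7139.94 × 1.666 = 11895.14.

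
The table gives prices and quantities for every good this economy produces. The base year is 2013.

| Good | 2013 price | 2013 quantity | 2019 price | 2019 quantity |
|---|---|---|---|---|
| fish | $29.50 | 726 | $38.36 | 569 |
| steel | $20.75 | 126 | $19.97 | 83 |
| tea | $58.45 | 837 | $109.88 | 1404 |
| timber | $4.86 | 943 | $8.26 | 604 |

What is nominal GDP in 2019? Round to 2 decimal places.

Nominal GDP 2019 = Σ (p_2019 × q_2019) = 38.36·569 + 19.97·83 + 109.88·1404 + 8.26·604 = 182744.91.

$182744.91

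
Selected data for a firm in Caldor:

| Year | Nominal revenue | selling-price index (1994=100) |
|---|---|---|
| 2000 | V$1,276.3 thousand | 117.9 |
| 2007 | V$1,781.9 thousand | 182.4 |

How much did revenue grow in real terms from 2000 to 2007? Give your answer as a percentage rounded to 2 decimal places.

Real revenue 2000 = 1276.3 / 1.179 = 1082.53.
Real revenue 2007 = 1781.9 / 1.824 = 976.92.
Real growth = 976.92 / 1082.53 − 1 = -0.0976.

-9.76%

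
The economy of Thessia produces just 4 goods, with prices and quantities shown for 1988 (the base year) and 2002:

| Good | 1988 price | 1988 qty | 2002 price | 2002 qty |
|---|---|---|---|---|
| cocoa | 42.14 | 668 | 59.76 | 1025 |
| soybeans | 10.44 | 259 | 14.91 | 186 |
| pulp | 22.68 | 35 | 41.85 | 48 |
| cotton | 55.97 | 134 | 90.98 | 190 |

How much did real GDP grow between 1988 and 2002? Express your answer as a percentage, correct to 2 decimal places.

Real GDP 1988 = Nominal GDP 1988 = 42.14·668 + 10.44·259 + 22.68·35 + 55.97·134 = 39147.26.
Real GDP 2002 (at 1988 prices) = 42.14·1025 + 10.44·186 + 22.68·48 + 55.97·190 = 56858.28.
Real growth = 56858.28/39147.26 − 1 = 0.4524.

45.24%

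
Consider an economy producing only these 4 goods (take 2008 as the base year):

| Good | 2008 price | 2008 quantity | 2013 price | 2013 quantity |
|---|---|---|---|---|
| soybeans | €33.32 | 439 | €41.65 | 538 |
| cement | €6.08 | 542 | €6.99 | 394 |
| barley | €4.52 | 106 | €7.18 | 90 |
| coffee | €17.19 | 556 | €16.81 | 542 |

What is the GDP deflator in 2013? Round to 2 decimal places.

116.22

Nominal GDP 2013 = 41.65·538 + 6.99·394 + 7.18·90 + 16.81·542 = 34918.98.
Real GDP 2013 (at 2008 prices) = 33.32·538 + 6.08·394 + 4.52·90 + 17.19·542 = 30045.46.
Deflator = Nominal/Real × 100 = 34918.98/30045.46 × 100 = 116.220.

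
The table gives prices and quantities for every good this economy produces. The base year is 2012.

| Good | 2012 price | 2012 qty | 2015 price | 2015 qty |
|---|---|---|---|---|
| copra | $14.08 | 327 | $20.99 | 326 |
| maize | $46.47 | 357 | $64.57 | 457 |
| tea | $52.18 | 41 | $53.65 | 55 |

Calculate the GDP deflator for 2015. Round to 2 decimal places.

Nominal GDP 2015 = 20.99·326 + 64.57·457 + 53.65·55 = 39301.98.
Real GDP 2015 (at 2012 prices) = 14.08·326 + 46.47·457 + 52.18·55 = 28696.77.
Deflator = Nominal/Real × 100 = 39301.98/28696.77 × 100 = 136.956.

136.96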